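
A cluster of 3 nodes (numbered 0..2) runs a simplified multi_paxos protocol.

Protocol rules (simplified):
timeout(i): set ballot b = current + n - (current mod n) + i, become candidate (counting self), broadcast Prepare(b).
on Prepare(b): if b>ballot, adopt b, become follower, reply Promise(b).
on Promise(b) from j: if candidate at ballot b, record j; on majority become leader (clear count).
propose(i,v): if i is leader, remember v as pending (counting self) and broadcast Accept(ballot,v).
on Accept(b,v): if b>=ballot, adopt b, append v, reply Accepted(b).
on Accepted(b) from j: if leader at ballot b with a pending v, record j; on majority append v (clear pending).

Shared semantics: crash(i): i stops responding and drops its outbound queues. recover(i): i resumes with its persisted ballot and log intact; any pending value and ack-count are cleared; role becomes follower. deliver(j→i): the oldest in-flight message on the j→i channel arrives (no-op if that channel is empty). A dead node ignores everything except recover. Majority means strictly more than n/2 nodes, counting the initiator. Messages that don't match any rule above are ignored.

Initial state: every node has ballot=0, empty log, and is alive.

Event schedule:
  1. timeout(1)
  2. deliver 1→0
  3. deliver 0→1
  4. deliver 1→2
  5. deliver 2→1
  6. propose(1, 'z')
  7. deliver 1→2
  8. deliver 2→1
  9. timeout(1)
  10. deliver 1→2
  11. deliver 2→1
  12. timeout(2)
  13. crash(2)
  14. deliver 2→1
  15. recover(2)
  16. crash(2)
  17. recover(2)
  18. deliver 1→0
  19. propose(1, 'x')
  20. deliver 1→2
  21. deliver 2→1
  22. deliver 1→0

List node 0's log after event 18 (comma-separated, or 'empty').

[1] timeout(1) → N1(cand b4 [-])
[2] deliver 1→0 → N0(foll b4 [-])
[3] deliver 0→1 → N1(lead b4 [-])
[4] deliver 1→2 → N2(foll b4 [-])
[5] deliver 2→1 → ∅
[6] propose(1,'z') → ∅
[7] deliver 1→2 → N2(foll b4 [z])
[8] deliver 2→1 → N1(lead b4 [z])
[9] timeout(1) → N1(cand b7 [z])
[10] deliver 1→2 → N2(foll b7 [z])
[11] deliver 2→1 → N1(lead b7 [z])
[12] timeout(2) → N2(cand b11 [z])
[13] crash(2) → N2(✗cand b11 [z])
[14] deliver 2→1 → ∅
[15] recover(2) → N2(foll b11 [z])
[16] crash(2) → N2(✗foll b11 [z])
[17] recover(2) → N2(foll b11 [z])
[18] deliver 1→0 → N0(foll b4 [z])

z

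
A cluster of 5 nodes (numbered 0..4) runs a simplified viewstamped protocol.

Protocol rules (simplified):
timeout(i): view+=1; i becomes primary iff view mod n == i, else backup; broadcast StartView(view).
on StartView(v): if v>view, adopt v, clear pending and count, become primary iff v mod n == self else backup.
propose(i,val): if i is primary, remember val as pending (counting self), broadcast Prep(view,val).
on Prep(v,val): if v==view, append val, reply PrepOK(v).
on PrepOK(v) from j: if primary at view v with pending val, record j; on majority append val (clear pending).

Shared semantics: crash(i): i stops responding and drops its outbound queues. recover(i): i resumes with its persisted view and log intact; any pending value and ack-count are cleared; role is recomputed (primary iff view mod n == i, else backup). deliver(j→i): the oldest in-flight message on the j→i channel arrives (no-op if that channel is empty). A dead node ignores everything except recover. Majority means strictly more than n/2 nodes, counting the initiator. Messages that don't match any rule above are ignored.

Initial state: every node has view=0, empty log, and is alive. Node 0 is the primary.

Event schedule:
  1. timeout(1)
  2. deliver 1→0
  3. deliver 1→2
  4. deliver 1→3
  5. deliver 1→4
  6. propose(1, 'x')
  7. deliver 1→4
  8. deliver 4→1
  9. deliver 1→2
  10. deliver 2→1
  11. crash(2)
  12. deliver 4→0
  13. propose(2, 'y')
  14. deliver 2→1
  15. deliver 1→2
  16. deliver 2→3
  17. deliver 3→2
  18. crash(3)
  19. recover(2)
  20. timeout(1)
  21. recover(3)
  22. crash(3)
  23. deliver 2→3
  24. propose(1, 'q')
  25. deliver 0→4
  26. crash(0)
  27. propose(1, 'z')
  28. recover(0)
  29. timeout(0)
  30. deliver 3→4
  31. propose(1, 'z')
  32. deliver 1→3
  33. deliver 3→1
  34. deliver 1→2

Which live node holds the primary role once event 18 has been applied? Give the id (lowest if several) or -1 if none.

1

[1] timeout(1) → N1(prim v1 [-])
[2] deliver 1→0 → N0(back v1 [-])
[3] deliver 1→2 → N2(back v1 [-])
[4] deliver 1→3 → N3(back v1 [-])
[5] deliver 1→4 → N4(back v1 [-])
[6] propose(1,'x') → ∅
[7] deliver 1→4 → N4(back v1 [x])
[8] deliver 4→1 → ∅
[9] deliver 1→2 → N2(back v1 [x])
[10] deliver 2→1 → N1(prim v1 [x])
[11] crash(2) → N2(✗back v1 [x])
[12] deliver 4→0 → ∅
[13] propose(2,'y') → ∅
[14] deliver 2→1 → ∅
[15] deliver 1→2 → ∅
[16] deliver 2→3 → ∅
[17] deliver 3→2 → ∅
[18] crash(3) → N3(✗back v1 [-])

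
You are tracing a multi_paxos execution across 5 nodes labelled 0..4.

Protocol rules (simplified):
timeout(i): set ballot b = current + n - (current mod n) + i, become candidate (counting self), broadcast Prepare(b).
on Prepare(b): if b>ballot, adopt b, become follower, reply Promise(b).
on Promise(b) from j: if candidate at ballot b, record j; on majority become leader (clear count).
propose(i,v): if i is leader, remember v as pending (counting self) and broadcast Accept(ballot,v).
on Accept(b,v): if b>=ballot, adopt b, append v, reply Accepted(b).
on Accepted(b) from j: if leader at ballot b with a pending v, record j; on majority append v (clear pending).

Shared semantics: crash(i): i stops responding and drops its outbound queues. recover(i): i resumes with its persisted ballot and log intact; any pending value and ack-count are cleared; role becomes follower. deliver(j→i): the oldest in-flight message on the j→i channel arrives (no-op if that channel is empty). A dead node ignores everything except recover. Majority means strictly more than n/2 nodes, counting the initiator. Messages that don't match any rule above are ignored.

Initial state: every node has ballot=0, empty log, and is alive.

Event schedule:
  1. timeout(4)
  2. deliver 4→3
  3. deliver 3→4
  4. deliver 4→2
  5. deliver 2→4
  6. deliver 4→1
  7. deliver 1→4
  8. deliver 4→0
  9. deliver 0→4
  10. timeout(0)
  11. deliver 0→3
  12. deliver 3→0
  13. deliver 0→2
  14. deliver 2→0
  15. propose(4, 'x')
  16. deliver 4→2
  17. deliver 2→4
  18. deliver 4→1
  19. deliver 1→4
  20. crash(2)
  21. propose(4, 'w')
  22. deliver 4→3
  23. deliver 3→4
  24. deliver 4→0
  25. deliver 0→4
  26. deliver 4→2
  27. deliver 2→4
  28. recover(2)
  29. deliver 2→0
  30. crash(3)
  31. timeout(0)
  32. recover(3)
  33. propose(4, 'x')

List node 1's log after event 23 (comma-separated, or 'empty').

[1] timeout(4) → N4(cand b9 [-])
[2] deliver 4→3 → N3(foll b9 [-])
[3] deliver 3→4 → ∅
[4] deliver 4→2 → N2(foll b9 [-])
[5] deliver 2→4 → N4(lead b9 [-])
[6] deliver 4→1 → N1(foll b9 [-])
[7] deliver 1→4 → ∅
[8] deliver 4→0 → N0(foll b9 [-])
[9] deliver 0→4 → ∅
[10] timeout(0) → N0(cand b10 [-])
[11] deliver 0→3 → N3(foll b10 [-])
[12] deliver 3→0 → ∅
[13] deliver 0→2 → N2(foll b10 [-])
[14] deliver 2→0 → N0(lead b10 [-])
[15] propose(4,'x') → ∅
[16] deliver 4→2 → ∅
[17] deliver 2→4 → ∅
[18] deliver 4→1 → N1(foll b9 [x])
[19] deliver 1→4 → ∅
[20] crash(2) → N2(✗foll b10 [-])
[21] propose(4,'w') → ∅
[22] deliver 4→3 → ∅
[23] deliver 3→4 → ∅

x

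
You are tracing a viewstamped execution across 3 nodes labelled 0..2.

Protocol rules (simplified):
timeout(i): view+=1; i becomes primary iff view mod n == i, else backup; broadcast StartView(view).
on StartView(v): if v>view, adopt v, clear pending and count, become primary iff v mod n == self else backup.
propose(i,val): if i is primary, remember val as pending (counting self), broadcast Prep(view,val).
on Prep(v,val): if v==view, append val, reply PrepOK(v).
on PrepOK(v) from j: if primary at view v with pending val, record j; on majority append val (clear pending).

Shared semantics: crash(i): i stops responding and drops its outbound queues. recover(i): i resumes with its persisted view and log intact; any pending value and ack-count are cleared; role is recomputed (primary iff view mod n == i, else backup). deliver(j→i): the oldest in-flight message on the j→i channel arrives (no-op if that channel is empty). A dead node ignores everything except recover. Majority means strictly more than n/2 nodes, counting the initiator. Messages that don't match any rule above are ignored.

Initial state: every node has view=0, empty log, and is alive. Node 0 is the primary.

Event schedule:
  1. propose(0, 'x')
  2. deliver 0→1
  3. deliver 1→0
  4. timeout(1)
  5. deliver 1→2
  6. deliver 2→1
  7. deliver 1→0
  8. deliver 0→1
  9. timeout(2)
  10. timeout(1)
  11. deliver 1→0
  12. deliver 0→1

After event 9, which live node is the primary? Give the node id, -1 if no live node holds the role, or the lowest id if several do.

1

step 1 propose(0,'x'): —
step 2 deliver 0→1: 1={back,v=0,log=x}
step 3 deliver 1→0: 0={prim,v=0,log=x}
step 4 timeout(1): 1={prim,v=1,log=x}
step 5 deliver 1→2: 2={back,v=1,log=-}
step 6 deliver 2→1: —
step 7 deliver 1→0: 0={back,v=1,log=x}
step 8 deliver 0→1: —
step 9 timeout(2): 2={prim,v=2,log=-}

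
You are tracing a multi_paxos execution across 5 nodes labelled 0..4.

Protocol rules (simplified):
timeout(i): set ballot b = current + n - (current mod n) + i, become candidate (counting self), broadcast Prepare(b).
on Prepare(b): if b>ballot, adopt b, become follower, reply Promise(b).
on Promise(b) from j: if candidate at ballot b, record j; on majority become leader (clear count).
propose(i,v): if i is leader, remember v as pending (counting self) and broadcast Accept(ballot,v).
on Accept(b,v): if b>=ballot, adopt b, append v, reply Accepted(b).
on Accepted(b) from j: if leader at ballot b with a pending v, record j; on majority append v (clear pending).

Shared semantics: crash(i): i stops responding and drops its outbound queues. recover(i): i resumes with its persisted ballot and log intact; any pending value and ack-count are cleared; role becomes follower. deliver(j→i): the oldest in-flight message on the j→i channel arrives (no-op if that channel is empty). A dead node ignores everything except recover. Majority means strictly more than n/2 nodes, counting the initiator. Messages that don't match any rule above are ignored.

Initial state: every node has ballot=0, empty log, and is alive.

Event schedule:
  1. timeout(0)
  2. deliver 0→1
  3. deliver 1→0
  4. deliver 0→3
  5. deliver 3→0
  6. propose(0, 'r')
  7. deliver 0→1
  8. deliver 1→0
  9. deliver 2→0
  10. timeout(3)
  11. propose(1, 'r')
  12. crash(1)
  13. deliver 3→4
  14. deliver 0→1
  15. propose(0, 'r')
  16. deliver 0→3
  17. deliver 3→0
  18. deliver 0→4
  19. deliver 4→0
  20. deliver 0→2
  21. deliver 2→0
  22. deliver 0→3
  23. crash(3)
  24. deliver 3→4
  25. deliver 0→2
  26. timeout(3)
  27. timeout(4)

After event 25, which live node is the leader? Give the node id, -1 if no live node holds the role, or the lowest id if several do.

-1

after 1 — timeout(0): n0:cand/b5/[-]
after 2 — deliver 0→1: n1:foll/b5/[-]
after 3 — deliver 1→0: ·
after 4 — deliver 0→3: n3:foll/b5/[-]
after 5 — deliver 3→0: n0:lead/b5/[-]
after 6 — propose(0,'r'): ·
after 7 — deliver 0→1: n1:foll/b5/[r]
after 8 — deliver 1→0: ·
after 9 — deliver 2→0: ·
after 10 — timeout(3): n3:cand/b13/[-]
after 11 — propose(1,'r'): ·
after 12 — crash(1): n1:✗foll/b5/[r]
after 13 — deliver 3→4: n4:foll/b13/[-]
after 14 — deliver 0→1: ·
after 15 — propose(0,'r'): ·
after 16 — deliver 0→3: ·
after 17 — deliver 3→0: n0:foll/b13/[-]
after 18 — deliver 0→4: ·
after 19 — deliver 4→0: ·
after 20 — deliver 0→2: n2:foll/b5/[-]
after 21 — deliver 2→0: ·
after 22 — deliver 0→3: ·
after 23 — crash(3): n3:✗cand/b13/[-]
after 24 — deliver 3→4: ·
after 25 — deliver 0→2: n2:foll/b5/[r]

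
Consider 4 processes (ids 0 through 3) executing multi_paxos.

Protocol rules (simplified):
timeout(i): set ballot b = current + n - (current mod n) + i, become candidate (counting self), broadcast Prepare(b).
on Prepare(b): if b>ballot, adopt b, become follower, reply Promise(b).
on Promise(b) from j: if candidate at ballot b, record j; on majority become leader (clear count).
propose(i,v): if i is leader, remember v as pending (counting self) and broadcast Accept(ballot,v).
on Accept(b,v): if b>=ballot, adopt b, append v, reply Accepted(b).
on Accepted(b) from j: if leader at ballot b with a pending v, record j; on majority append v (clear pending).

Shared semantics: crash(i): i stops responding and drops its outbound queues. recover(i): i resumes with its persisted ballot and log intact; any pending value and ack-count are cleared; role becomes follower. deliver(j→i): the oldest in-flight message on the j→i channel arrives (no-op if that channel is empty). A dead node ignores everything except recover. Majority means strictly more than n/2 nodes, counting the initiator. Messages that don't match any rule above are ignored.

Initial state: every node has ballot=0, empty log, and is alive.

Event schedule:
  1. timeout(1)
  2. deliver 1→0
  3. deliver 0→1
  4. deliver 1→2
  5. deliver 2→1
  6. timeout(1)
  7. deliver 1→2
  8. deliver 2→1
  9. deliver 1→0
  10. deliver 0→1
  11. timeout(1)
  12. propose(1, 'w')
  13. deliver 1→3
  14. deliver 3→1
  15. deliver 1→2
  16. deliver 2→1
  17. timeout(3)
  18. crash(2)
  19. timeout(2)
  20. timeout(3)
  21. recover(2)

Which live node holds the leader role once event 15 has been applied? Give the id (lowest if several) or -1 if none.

-1

step 1 timeout(1): 1={cand,b=5,log=-}
step 2 deliver 1→0: 0={foll,b=5,log=-}
step 3 deliver 0→1: —
step 4 deliver 1→2: 2={foll,b=5,log=-}
step 5 deliver 2→1: 1={lead,b=5,log=-}
step 6 timeout(1): 1={cand,b=9,log=-}
step 7 deliver 1→2: 2={foll,b=9,log=-}
step 8 deliver 2→1: —
step 9 deliver 1→0: 0={foll,b=9,log=-}
step 10 deliver 0→1: 1={lead,b=9,log=-}
step 11 timeout(1): 1={cand,b=13,log=-}
step 12 propose(1,'w'): —
step 13 deliver 1→3: 3={foll,b=5,log=-}
step 14 deliver 3→1: —
step 15 deliver 1→2: 2={foll,b=13,log=-}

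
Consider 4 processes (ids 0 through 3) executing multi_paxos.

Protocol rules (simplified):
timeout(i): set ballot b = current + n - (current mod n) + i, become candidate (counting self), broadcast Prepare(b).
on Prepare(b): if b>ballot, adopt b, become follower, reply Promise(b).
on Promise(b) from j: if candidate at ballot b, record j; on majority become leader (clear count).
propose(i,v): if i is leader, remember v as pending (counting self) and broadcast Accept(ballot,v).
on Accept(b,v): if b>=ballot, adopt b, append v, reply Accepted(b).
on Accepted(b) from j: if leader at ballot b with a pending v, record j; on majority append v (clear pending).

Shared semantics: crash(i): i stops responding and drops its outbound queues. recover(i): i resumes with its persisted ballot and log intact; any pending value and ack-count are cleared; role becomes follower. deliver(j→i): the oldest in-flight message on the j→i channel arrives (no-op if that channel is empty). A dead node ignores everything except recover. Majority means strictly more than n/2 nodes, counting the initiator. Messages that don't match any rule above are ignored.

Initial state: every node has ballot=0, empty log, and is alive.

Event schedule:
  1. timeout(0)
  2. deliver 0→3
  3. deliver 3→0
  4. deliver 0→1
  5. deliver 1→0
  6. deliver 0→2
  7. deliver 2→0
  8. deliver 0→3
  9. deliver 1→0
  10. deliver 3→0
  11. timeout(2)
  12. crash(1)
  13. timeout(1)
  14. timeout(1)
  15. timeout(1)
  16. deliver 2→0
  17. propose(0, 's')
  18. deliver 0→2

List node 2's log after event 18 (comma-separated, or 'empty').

empty

[1] timeout(0) → N0(cand b4 [-])
[2] deliver 0→3 → N3(foll b4 [-])
[3] deliver 3→0 → ∅
[4] deliver 0→1 → N1(foll b4 [-])
[5] deliver 1→0 → N0(lead b4 [-])
[6] deliver 0→2 → N2(foll b4 [-])
[7] deliver 2→0 → ∅
[8] deliver 0→3 → ∅
[9] deliver 1→0 → ∅
[10] deliver 3→0 → ∅
[11] timeout(2) → N2(cand b10 [-])
[12] crash(1) → N1(✗foll b4 [-])
[13] timeout(1) → ∅
[14] timeout(1) → ∅
[15] timeout(1) → ∅
[16] deliver 2→0 → N0(foll b10 [-])
[17] propose(0,'s') → ∅
[18] deliver 0→2 → ∅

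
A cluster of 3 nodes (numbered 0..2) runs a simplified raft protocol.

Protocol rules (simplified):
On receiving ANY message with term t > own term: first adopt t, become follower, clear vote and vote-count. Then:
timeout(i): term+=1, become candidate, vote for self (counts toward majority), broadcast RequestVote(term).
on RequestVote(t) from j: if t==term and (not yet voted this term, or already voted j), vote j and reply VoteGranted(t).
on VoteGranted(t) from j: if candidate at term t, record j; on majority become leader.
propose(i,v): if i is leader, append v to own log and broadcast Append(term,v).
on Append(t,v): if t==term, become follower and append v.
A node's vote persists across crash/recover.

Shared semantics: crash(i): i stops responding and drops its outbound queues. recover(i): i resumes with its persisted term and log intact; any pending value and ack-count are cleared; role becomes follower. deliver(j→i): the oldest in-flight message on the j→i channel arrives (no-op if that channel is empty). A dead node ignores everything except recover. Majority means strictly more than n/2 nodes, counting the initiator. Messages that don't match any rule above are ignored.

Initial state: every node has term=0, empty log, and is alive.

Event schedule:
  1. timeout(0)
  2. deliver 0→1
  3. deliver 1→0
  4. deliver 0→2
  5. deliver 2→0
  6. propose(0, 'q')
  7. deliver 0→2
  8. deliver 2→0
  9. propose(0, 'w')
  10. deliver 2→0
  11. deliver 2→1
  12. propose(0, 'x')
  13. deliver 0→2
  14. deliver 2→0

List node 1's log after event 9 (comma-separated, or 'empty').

empty

[1] timeout(0) → N0(cand t1 [-])
[2] deliver 0→1 → N1(foll t1 [-])
[3] deliver 1→0 → N0(lead t1 [-])
[4] deliver 0→2 → N2(foll t1 [-])
[5] deliver 2→0 → ∅
[6] propose(0,'q') → N0(lead t1 [q])
[7] deliver 0→2 → N2(foll t1 [q])
[8] deliver 2→0 → ∅
[9] propose(0,'w') → N0(lead t1 [q,w])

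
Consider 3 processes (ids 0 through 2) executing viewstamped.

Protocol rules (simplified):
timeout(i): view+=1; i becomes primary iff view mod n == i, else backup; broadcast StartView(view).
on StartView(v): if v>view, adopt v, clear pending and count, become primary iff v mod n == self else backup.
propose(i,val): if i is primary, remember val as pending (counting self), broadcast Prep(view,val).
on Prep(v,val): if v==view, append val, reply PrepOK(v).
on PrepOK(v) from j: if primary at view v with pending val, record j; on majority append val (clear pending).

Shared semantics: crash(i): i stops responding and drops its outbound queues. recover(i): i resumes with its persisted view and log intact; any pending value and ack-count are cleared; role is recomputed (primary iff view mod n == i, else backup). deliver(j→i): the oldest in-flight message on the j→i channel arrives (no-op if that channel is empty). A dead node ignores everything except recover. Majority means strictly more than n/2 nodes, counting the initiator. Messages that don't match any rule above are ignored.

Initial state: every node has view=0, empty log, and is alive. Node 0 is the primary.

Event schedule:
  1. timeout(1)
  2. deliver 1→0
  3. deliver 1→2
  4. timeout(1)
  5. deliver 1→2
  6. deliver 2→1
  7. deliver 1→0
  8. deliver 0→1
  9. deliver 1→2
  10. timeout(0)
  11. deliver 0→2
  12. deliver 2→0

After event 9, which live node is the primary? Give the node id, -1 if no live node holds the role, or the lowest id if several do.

2

e1 timeout(1): 1[prim,v=1,-]
e2 deliver 1→0: 0[back,v=1,-]
e3 deliver 1→2: 2[back,v=1,-]
e4 timeout(1): 1[back,v=2,-]
e5 deliver 1→2: 2[prim,v=2,-]
e6 deliver 2→1: ·
e7 deliver 1→0: 0[back,v=2,-]
e8 deliver 0→1: ·
e9 deliver 1→2: ·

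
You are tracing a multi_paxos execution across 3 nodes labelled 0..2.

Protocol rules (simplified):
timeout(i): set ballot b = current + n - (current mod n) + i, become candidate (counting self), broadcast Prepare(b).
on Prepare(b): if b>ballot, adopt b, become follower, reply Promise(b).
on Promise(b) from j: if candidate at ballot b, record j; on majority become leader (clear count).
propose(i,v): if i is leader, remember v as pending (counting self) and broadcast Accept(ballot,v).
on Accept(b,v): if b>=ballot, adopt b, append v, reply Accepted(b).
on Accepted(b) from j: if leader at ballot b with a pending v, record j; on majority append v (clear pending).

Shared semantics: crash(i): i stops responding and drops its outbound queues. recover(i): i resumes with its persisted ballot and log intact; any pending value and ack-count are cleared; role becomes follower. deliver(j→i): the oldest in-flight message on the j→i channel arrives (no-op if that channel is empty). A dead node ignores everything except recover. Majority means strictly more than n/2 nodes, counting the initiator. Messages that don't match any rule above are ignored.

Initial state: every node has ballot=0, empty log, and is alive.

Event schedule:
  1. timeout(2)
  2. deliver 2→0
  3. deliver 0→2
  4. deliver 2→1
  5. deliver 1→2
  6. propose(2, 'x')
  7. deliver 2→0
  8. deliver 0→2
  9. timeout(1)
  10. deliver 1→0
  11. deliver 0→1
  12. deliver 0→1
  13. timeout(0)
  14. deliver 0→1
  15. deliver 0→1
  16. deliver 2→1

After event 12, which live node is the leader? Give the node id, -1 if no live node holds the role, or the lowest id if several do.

1

e1 timeout(2): 2[cand,b=5,-]
e2 deliver 2→0: 0[foll,b=5,-]
e3 deliver 0→2: 2[lead,b=5,-]
e4 deliver 2→1: 1[foll,b=5,-]
e5 deliver 1→2: ·
e6 propose(2,'x'): ·
e7 deliver 2→0: 0[foll,b=5,x]
e8 deliver 0→2: 2[lead,b=5,x]
e9 timeout(1): 1[cand,b=7,-]
e10 deliver 1→0: 0[foll,b=7,x]
e11 deliver 0→1: 1[lead,b=7,-]
e12 deliver 0→1: ·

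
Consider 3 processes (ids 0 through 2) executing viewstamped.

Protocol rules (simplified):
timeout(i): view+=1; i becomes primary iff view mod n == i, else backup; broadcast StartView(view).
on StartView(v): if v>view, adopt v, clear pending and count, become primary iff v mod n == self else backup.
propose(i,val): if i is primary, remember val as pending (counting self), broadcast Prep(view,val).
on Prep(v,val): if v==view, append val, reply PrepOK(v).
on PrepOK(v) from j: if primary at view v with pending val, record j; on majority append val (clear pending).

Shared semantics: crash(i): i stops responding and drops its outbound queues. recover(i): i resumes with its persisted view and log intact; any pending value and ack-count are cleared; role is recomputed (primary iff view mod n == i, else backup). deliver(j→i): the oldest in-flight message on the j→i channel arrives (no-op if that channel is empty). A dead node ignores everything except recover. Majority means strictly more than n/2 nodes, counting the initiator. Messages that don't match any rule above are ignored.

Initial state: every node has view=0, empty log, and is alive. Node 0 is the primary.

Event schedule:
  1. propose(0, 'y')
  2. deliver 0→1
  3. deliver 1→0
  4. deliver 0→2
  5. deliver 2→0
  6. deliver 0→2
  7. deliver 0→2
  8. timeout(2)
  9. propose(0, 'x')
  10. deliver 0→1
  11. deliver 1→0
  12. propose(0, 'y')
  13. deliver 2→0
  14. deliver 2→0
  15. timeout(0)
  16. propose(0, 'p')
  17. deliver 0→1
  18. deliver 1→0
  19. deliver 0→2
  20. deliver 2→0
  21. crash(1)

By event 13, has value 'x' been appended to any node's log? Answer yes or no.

1. propose(0,'y'):  nop
2. deliver 0→1:  <1:back v0 y>
3. deliver 1→0:  <0:prim v0 y>
4. deliver 0→2:  <2:back v0 y>
5. deliver 2→0:  nop
6. deliver 0→2:  nop
7. deliver 0→2:  nop
8. timeout(2):  <2:back v1 y>
9. propose(0,'x'):  nop
10. deliver 0→1:  <1:back v0 y,x>
11. deliver 1→0:  <0:prim v0 y,x>
12. propose(0,'y'):  nop
13. deliver 2→0:  <0:back v1 y,x>

yes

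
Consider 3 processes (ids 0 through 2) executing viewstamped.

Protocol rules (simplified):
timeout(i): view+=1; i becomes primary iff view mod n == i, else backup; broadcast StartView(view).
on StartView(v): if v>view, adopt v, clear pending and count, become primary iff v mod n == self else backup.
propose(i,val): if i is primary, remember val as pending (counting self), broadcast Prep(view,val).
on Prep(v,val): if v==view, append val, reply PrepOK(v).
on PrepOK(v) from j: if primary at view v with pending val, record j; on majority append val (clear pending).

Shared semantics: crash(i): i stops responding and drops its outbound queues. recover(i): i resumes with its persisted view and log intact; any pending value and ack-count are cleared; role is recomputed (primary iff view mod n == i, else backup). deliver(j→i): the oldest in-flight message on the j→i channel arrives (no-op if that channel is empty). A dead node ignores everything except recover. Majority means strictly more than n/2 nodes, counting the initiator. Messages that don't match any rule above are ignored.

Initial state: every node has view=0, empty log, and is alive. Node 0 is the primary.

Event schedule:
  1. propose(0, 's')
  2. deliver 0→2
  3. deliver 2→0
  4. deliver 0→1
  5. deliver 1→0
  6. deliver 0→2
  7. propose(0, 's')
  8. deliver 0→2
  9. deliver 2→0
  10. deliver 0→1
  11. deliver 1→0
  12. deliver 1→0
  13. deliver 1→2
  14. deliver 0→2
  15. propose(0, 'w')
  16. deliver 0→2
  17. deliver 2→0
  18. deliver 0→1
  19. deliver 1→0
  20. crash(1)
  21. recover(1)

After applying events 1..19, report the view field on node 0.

0

step 1 propose(0,'s'): —
step 2 deliver 0→2: 2={back,v=0,log=s}
step 3 deliver 2→0: 0={prim,v=0,log=s}
step 4 deliver 0→1: 1={back,v=0,log=s}
step 5 deliver 1→0: —
step 6 deliver 0→2: —
step 7 propose(0,'s'): —
step 8 deliver 0→2: 2={back,v=0,log=s,s}
step 9 deliver 2→0: 0={prim,v=0,log=s,s}
step 10 deliver 0→1: 1={back,v=0,log=s,s}
step 11 deliver 1→0: —
step 12 deliver 1→0: —
step 13 deliver 1→2: —
step 14 deliver 0→2: —
step 15 propose(0,'w'): —
step 16 deliver 0→2: 2={back,v=0,log=s,s,w}
step 17 deliver 2→0: 0={prim,v=0,log=s,s,w}
step 18 deliver 0→1: 1={back,v=0,log=s,s,w}
step 19 deliver 1→0: —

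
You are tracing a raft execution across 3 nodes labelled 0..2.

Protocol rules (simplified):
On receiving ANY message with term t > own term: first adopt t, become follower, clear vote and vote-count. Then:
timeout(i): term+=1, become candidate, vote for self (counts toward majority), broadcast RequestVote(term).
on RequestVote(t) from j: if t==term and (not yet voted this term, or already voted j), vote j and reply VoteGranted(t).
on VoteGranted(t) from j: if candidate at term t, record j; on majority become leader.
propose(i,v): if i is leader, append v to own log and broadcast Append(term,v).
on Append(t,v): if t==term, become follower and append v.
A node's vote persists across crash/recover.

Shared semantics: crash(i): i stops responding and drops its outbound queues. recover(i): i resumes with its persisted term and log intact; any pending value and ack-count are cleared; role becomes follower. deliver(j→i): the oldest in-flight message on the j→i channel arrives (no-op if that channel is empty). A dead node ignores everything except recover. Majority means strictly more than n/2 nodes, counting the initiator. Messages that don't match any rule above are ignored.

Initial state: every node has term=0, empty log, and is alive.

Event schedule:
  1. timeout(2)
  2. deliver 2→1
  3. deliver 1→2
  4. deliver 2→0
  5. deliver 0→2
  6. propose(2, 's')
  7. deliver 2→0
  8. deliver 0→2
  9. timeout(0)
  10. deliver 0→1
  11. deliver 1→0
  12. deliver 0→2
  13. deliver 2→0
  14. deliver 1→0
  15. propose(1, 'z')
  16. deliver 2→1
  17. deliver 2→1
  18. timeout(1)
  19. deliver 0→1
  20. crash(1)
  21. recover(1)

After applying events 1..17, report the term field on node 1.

2

1. timeout(2):  <2:cand t1 ->
2. deliver 2→1:  <1:foll t1 ->
3. deliver 1→2:  <2:lead t1 ->
4. deliver 2→0:  <0:foll t1 ->
5. deliver 0→2:  nop
6. propose(2,'s'):  <2:lead t1 s>
7. deliver 2→0:  <0:foll t1 s>
8. deliver 0→2:  nop
9. timeout(0):  <0:cand t2 s>
10. deliver 0→1:  <1:foll t2 ->
11. deliver 1→0:  <0:lead t2 s>
12. deliver 0→2:  <2:foll t2 s>
13. deliver 2→0:  nop
14. deliver 1→0:  nop
15. propose(1,'z'):  nop
16. deliver 2→1:  nop
17. deliver 2→1:  nop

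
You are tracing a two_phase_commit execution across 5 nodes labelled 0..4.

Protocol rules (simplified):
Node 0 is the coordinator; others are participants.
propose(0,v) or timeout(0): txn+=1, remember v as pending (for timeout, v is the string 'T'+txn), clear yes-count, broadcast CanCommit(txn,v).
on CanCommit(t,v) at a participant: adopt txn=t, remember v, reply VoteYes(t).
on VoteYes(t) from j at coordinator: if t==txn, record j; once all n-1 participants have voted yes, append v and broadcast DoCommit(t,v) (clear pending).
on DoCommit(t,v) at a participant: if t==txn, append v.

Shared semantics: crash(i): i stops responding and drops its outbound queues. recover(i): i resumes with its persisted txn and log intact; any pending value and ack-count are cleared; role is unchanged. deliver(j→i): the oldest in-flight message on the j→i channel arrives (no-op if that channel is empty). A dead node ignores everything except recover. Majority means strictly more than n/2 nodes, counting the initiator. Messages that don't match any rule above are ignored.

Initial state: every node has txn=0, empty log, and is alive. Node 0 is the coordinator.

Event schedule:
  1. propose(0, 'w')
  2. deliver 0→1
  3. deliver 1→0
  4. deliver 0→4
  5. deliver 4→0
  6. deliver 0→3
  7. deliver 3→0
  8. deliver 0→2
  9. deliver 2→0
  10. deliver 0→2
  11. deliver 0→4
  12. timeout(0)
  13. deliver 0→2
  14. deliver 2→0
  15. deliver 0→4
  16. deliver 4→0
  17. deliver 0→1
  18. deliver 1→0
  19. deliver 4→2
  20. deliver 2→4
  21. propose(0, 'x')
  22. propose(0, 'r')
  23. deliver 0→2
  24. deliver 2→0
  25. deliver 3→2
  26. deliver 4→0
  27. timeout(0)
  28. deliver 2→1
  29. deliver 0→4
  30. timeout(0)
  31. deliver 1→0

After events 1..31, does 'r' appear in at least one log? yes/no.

no

step 1 propose(0,'w'): 0={coor,t=1,log=-}
step 2 deliver 0→1: 1={part,t=1,log=-}
step 3 deliver 1→0: —
step 4 deliver 0→4: 4={part,t=1,log=-}
step 5 deliver 4→0: —
step 6 deliver 0→3: 3={part,t=1,log=-}
step 7 deliver 3→0: —
step 8 deliver 0→2: 2={part,t=1,log=-}
step 9 deliver 2→0: 0={coor,t=1,log=w}
step 10 deliver 0→2: 2={part,t=1,log=w}
step 11 deliver 0→4: 4={part,t=1,log=w}
step 12 timeout(0): 0={coor,t=2,log=w}
step 13 deliver 0→2: 2={part,t=2,log=w}
step 14 deliver 2→0: —
step 15 deliver 0→4: 4={part,t=2,log=w}
step 16 deliver 4→0: —
step 17 deliver 0→1: 1={part,t=1,log=w}
step 18 deliver 1→0: —
step 19 deliver 4→2: —
step 20 deliver 2→4: —
step 21 propose(0,'x'): 0={coor,t=3,log=w}
step 22 propose(0,'r'): 0={coor,t=4,log=w}
step 23 deliver 0→2: 2={part,t=3,log=w}
step 24 deliver 2→0: —
step 25 deliver 3→2: —
step 26 deliver 4→0: —
step 27 timeout(0): 0={coor,t=5,log=w}
step 28 deliver 2→1: —
step 29 deliver 0→4: 4={part,t=3,log=w}
step 30 timeout(0): 0={coor,t=6,log=w}
step 31 deliver 1→0: —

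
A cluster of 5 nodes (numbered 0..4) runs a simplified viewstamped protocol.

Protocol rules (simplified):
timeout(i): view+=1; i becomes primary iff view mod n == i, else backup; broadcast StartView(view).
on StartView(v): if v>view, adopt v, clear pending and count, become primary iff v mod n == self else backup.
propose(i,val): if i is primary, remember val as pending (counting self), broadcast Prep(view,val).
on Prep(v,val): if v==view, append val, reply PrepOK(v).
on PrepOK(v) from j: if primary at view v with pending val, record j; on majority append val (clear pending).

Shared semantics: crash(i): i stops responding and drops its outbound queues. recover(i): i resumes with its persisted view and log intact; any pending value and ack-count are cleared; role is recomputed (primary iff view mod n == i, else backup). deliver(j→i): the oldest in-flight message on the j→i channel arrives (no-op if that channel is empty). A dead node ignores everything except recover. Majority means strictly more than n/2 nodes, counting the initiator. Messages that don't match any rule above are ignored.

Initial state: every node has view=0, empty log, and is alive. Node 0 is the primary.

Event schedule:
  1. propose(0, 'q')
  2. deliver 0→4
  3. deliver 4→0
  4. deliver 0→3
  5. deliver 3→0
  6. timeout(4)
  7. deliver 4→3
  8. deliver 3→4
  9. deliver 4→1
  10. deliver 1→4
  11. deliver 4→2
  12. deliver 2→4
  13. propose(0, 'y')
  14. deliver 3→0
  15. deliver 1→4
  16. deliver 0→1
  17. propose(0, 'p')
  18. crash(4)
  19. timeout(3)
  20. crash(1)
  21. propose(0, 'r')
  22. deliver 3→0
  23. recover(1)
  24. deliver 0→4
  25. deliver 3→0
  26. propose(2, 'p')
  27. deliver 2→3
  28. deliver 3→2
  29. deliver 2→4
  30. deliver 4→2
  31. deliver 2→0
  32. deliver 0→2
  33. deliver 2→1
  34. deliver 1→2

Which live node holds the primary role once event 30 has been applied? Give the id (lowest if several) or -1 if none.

step 1 propose(0,'q'): —
step 2 deliver 0→4: 4={back,v=0,log=q}
step 3 deliver 4→0: —
step 4 deliver 0→3: 3={back,v=0,log=q}
step 5 deliver 3→0: 0={prim,v=0,log=q}
step 6 timeout(4): 4={back,v=1,log=q}
step 7 deliver 4→3: 3={back,v=1,log=q}
step 8 deliver 3→4: —
step 9 deliver 4→1: 1={prim,v=1,log=-}
step 10 deliver 1→4: —
step 11 deliver 4→2: 2={back,v=1,log=-}
step 12 deliver 2→4: —
step 13 propose(0,'y'): —
step 14 deliver 3→0: —
step 15 deliver 1→4: —
step 16 deliver 0→1: —
step 17 propose(0,'p'): —
step 18 crash(4): 4={✗back,v=1,log=q}
step 19 timeout(3): 3={back,v=2,log=q}
step 20 crash(1): 1={✗prim,v=1,log=-}
step 21 propose(0,'r'): —
step 22 deliver 3→0: 0={back,v=2,log=q}
step 23 recover(1): 1={prim,v=1,log=-}
step 24 deliver 0→4: —
step 25 deliver 3→0: —
step 26 propose(2,'p'): —
step 27 deliver 2→3: —
step 28 deliver 3→2: 2={prim,v=2,log=-}
step 29 deliver 2→4: —
step 30 deliver 4→2: —

1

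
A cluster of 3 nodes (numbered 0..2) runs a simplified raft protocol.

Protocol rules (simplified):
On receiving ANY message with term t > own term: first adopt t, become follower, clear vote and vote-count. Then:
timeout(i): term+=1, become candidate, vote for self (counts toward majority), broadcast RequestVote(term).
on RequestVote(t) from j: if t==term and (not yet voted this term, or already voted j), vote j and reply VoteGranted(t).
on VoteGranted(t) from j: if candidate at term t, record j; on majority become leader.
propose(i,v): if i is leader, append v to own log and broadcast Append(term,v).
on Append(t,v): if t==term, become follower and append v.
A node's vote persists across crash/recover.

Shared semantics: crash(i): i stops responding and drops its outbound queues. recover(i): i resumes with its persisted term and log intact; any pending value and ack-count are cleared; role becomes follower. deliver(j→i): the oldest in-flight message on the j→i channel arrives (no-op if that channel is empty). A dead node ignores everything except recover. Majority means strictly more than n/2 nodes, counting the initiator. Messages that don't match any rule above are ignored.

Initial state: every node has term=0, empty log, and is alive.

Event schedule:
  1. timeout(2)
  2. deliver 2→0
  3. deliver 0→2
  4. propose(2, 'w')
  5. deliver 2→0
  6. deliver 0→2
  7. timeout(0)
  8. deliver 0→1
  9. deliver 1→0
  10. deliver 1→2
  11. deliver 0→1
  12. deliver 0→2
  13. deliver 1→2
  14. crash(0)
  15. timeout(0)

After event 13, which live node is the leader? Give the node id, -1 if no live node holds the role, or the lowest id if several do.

0

after 1 — timeout(2): n2:cand/t1/[-]
after 2 — deliver 2→0: n0:foll/t1/[-]
after 3 — deliver 0→2: n2:lead/t1/[-]
after 4 — propose(2,'w'): n2:lead/t1/[w]
after 5 — deliver 2→0: n0:foll/t1/[w]
after 6 — deliver 0→2: ·
after 7 — timeout(0): n0:cand/t2/[w]
after 8 — deliver 0→1: n1:foll/t2/[-]
after 9 — deliver 1→0: n0:lead/t2/[w]
after 10 — deliver 1→2: ·
after 11 — deliver 0→1: ·
after 12 — deliver 0→2: n2:foll/t2/[w]
after 13 — deliver 1→2: ·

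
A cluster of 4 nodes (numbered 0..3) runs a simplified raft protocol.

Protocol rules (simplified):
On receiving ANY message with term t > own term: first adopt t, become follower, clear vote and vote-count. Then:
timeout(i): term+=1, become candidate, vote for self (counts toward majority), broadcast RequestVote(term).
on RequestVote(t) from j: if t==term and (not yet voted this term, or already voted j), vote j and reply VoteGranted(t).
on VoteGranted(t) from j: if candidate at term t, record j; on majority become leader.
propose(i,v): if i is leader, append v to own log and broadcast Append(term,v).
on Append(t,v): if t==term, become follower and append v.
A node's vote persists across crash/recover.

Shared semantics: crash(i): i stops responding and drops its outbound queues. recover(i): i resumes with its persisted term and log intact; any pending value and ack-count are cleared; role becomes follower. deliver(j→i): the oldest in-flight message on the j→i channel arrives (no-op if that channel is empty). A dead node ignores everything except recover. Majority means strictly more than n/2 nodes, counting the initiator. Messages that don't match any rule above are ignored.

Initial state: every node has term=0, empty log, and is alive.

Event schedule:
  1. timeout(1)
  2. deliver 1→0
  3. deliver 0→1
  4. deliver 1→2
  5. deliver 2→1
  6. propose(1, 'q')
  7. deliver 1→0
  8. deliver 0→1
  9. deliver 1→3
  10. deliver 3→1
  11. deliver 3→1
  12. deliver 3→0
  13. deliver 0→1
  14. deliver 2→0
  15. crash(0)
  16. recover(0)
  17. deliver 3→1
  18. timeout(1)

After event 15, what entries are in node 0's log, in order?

q

step 1 timeout(1): 1={cand,t=1,log=-}
step 2 deliver 1→0: 0={foll,t=1,log=-}
step 3 deliver 0→1: —
step 4 deliver 1→2: 2={foll,t=1,log=-}
step 5 deliver 2→1: 1={lead,t=1,log=-}
step 6 propose(1,'q'): 1={lead,t=1,log=q}
step 7 deliver 1→0: 0={foll,t=1,log=q}
step 8 deliver 0→1: —
step 9 deliver 1→3: 3={foll,t=1,log=-}
step 10 deliver 3→1: —
step 11 deliver 3→1: —
step 12 deliver 3→0: —
step 13 deliver 0→1: —
step 14 deliver 2→0: —
step 15 crash(0): 0={✗foll,t=1,log=q}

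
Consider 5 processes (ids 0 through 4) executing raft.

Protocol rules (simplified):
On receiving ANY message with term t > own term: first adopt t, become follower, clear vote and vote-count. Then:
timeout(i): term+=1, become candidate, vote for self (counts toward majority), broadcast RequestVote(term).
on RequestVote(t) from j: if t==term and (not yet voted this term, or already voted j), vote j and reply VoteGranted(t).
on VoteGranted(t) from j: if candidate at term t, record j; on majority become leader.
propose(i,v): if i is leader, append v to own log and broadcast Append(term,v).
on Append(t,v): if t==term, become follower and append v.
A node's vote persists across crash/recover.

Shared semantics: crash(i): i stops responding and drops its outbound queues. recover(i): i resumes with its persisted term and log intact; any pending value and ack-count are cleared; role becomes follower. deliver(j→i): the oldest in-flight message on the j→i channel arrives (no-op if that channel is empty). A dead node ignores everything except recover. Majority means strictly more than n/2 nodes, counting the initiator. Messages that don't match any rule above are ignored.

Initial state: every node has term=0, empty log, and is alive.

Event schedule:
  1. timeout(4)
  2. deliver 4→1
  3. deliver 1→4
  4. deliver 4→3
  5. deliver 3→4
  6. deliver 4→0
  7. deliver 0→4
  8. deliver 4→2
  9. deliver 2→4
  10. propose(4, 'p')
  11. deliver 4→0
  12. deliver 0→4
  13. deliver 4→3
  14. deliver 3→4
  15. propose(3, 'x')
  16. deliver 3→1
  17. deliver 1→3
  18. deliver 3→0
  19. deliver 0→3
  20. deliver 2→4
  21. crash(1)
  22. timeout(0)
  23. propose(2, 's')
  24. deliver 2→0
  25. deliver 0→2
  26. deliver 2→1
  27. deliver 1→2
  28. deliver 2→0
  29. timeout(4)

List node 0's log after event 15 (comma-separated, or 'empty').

e1 timeout(4): 4[cand,t=1,-]
e2 deliver 4→1: 1[foll,t=1,-]
e3 deliver 1→4: ·
e4 deliver 4→3: 3[foll,t=1,-]
e5 deliver 3→4: 4[lead,t=1,-]
e6 deliver 4→0: 0[foll,t=1,-]
e7 deliver 0→4: ·
e8 deliver 4→2: 2[foll,t=1,-]
e9 deliver 2→4: ·
e10 propose(4,'p'): 4[lead,t=1,p]
e11 deliver 4→0: 0[foll,t=1,p]
e12 deliver 0→4: ·
e13 deliver 4→3: 3[foll,t=1,p]
e14 deliver 3→4: ·
e15 propose(3,'x'): ·

p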